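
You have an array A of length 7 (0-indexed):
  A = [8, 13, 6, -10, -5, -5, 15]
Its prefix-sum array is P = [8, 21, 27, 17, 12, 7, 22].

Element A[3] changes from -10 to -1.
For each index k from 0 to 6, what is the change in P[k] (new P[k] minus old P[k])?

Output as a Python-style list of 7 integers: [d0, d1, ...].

Answer: [0, 0, 0, 9, 9, 9, 9]

Derivation:
Element change: A[3] -10 -> -1, delta = 9
For k < 3: P[k] unchanged, delta_P[k] = 0
For k >= 3: P[k] shifts by exactly 9
Delta array: [0, 0, 0, 9, 9, 9, 9]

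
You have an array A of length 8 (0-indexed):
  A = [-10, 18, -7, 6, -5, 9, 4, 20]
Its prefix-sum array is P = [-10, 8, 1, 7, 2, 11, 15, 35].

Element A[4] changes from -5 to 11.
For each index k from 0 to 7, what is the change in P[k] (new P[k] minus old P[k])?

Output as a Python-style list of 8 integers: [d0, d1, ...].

Element change: A[4] -5 -> 11, delta = 16
For k < 4: P[k] unchanged, delta_P[k] = 0
For k >= 4: P[k] shifts by exactly 16
Delta array: [0, 0, 0, 0, 16, 16, 16, 16]

Answer: [0, 0, 0, 0, 16, 16, 16, 16]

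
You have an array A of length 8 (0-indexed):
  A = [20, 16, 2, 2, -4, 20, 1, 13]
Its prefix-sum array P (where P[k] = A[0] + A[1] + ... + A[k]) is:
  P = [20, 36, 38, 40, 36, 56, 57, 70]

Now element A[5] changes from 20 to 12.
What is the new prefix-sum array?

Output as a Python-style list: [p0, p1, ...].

Answer: [20, 36, 38, 40, 36, 48, 49, 62]

Derivation:
Change: A[5] 20 -> 12, delta = -8
P[k] for k < 5: unchanged (A[5] not included)
P[k] for k >= 5: shift by delta = -8
  P[0] = 20 + 0 = 20
  P[1] = 36 + 0 = 36
  P[2] = 38 + 0 = 38
  P[3] = 40 + 0 = 40
  P[4] = 36 + 0 = 36
  P[5] = 56 + -8 = 48
  P[6] = 57 + -8 = 49
  P[7] = 70 + -8 = 62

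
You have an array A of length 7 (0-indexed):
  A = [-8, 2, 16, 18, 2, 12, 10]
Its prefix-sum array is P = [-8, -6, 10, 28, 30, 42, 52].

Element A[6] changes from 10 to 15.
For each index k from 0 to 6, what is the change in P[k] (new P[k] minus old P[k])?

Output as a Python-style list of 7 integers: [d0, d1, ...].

Answer: [0, 0, 0, 0, 0, 0, 5]

Derivation:
Element change: A[6] 10 -> 15, delta = 5
For k < 6: P[k] unchanged, delta_P[k] = 0
For k >= 6: P[k] shifts by exactly 5
Delta array: [0, 0, 0, 0, 0, 0, 5]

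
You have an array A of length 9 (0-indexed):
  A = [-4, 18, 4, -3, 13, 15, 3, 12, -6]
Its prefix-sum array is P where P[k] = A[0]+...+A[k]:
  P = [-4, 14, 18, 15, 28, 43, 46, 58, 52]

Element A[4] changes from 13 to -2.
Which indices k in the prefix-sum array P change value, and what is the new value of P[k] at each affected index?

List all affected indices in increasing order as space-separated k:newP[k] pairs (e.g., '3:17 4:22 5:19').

P[k] = A[0] + ... + A[k]
P[k] includes A[4] iff k >= 4
Affected indices: 4, 5, ..., 8; delta = -15
  P[4]: 28 + -15 = 13
  P[5]: 43 + -15 = 28
  P[6]: 46 + -15 = 31
  P[7]: 58 + -15 = 43
  P[8]: 52 + -15 = 37

Answer: 4:13 5:28 6:31 7:43 8:37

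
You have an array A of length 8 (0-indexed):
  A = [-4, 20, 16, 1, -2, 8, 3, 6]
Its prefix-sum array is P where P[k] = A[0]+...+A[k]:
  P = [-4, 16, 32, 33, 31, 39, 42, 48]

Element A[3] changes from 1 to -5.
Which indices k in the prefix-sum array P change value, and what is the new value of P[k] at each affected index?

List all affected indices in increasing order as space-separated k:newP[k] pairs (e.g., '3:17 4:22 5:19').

Answer: 3:27 4:25 5:33 6:36 7:42

Derivation:
P[k] = A[0] + ... + A[k]
P[k] includes A[3] iff k >= 3
Affected indices: 3, 4, ..., 7; delta = -6
  P[3]: 33 + -6 = 27
  P[4]: 31 + -6 = 25
  P[5]: 39 + -6 = 33
  P[6]: 42 + -6 = 36
  P[7]: 48 + -6 = 42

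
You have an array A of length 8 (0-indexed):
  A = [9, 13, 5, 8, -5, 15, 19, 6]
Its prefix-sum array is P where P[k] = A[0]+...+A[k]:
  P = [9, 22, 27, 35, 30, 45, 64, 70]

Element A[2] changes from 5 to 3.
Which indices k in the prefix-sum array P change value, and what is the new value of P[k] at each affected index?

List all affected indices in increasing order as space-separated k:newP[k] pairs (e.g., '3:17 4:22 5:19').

Answer: 2:25 3:33 4:28 5:43 6:62 7:68

Derivation:
P[k] = A[0] + ... + A[k]
P[k] includes A[2] iff k >= 2
Affected indices: 2, 3, ..., 7; delta = -2
  P[2]: 27 + -2 = 25
  P[3]: 35 + -2 = 33
  P[4]: 30 + -2 = 28
  P[5]: 45 + -2 = 43
  P[6]: 64 + -2 = 62
  P[7]: 70 + -2 = 68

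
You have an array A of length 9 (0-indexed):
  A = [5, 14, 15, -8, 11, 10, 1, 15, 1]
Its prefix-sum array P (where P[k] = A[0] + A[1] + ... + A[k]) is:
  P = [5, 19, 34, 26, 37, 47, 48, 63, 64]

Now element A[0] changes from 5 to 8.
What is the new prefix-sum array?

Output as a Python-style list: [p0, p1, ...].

Answer: [8, 22, 37, 29, 40, 50, 51, 66, 67]

Derivation:
Change: A[0] 5 -> 8, delta = 3
P[k] for k < 0: unchanged (A[0] not included)
P[k] for k >= 0: shift by delta = 3
  P[0] = 5 + 3 = 8
  P[1] = 19 + 3 = 22
  P[2] = 34 + 3 = 37
  P[3] = 26 + 3 = 29
  P[4] = 37 + 3 = 40
  P[5] = 47 + 3 = 50
  P[6] = 48 + 3 = 51
  P[7] = 63 + 3 = 66
  P[8] = 64 + 3 = 67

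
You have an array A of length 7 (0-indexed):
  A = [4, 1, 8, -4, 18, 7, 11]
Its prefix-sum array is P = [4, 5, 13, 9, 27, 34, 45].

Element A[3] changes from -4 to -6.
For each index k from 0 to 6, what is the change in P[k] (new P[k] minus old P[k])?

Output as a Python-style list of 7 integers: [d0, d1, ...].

Answer: [0, 0, 0, -2, -2, -2, -2]

Derivation:
Element change: A[3] -4 -> -6, delta = -2
For k < 3: P[k] unchanged, delta_P[k] = 0
For k >= 3: P[k] shifts by exactly -2
Delta array: [0, 0, 0, -2, -2, -2, -2]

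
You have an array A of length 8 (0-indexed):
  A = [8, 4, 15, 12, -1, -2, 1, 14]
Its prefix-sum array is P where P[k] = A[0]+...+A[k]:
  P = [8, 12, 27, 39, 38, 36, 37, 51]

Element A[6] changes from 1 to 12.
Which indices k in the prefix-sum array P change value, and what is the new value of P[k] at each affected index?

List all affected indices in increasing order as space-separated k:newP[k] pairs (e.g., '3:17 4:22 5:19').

P[k] = A[0] + ... + A[k]
P[k] includes A[6] iff k >= 6
Affected indices: 6, 7, ..., 7; delta = 11
  P[6]: 37 + 11 = 48
  P[7]: 51 + 11 = 62

Answer: 6:48 7:62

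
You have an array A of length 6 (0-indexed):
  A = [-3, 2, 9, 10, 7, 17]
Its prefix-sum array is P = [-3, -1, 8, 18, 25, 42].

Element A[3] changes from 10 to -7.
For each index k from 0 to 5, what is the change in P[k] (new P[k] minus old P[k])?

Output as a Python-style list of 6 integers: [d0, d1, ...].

Element change: A[3] 10 -> -7, delta = -17
For k < 3: P[k] unchanged, delta_P[k] = 0
For k >= 3: P[k] shifts by exactly -17
Delta array: [0, 0, 0, -17, -17, -17]

Answer: [0, 0, 0, -17, -17, -17]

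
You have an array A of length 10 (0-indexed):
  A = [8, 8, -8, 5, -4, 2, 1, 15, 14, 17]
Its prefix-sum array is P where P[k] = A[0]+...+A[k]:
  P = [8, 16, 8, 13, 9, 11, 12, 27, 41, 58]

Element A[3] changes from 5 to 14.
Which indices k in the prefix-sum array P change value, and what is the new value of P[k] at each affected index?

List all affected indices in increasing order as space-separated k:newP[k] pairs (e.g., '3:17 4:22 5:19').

P[k] = A[0] + ... + A[k]
P[k] includes A[3] iff k >= 3
Affected indices: 3, 4, ..., 9; delta = 9
  P[3]: 13 + 9 = 22
  P[4]: 9 + 9 = 18
  P[5]: 11 + 9 = 20
  P[6]: 12 + 9 = 21
  P[7]: 27 + 9 = 36
  P[8]: 41 + 9 = 50
  P[9]: 58 + 9 = 67

Answer: 3:22 4:18 5:20 6:21 7:36 8:50 9:67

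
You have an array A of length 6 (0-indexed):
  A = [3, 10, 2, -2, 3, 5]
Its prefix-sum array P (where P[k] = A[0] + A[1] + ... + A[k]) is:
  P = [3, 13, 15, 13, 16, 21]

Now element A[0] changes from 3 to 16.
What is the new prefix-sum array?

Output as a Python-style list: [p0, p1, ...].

Change: A[0] 3 -> 16, delta = 13
P[k] for k < 0: unchanged (A[0] not included)
P[k] for k >= 0: shift by delta = 13
  P[0] = 3 + 13 = 16
  P[1] = 13 + 13 = 26
  P[2] = 15 + 13 = 28
  P[3] = 13 + 13 = 26
  P[4] = 16 + 13 = 29
  P[5] = 21 + 13 = 34

Answer: [16, 26, 28, 26, 29, 34]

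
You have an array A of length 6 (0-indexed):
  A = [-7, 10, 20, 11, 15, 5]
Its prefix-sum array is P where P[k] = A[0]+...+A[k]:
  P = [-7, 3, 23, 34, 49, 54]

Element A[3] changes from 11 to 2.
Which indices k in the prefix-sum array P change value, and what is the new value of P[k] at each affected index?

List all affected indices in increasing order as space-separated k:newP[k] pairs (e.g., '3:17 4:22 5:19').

Answer: 3:25 4:40 5:45

Derivation:
P[k] = A[0] + ... + A[k]
P[k] includes A[3] iff k >= 3
Affected indices: 3, 4, ..., 5; delta = -9
  P[3]: 34 + -9 = 25
  P[4]: 49 + -9 = 40
  P[5]: 54 + -9 = 45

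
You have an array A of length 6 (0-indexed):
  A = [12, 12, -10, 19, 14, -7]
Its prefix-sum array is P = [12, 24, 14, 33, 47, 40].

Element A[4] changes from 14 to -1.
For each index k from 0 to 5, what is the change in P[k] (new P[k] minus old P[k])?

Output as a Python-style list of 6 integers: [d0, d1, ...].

Element change: A[4] 14 -> -1, delta = -15
For k < 4: P[k] unchanged, delta_P[k] = 0
For k >= 4: P[k] shifts by exactly -15
Delta array: [0, 0, 0, 0, -15, -15]

Answer: [0, 0, 0, 0, -15, -15]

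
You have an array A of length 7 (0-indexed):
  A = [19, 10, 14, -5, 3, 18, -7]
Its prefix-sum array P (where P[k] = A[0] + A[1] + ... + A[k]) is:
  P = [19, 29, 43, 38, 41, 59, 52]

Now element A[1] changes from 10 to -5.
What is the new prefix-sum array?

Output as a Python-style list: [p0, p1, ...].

Change: A[1] 10 -> -5, delta = -15
P[k] for k < 1: unchanged (A[1] not included)
P[k] for k >= 1: shift by delta = -15
  P[0] = 19 + 0 = 19
  P[1] = 29 + -15 = 14
  P[2] = 43 + -15 = 28
  P[3] = 38 + -15 = 23
  P[4] = 41 + -15 = 26
  P[5] = 59 + -15 = 44
  P[6] = 52 + -15 = 37

Answer: [19, 14, 28, 23, 26, 44, 37]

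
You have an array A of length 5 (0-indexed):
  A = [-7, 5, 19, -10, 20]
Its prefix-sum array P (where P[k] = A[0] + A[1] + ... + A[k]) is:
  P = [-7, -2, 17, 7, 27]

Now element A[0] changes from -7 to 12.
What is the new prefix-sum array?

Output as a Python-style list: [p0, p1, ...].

Answer: [12, 17, 36, 26, 46]

Derivation:
Change: A[0] -7 -> 12, delta = 19
P[k] for k < 0: unchanged (A[0] not included)
P[k] for k >= 0: shift by delta = 19
  P[0] = -7 + 19 = 12
  P[1] = -2 + 19 = 17
  P[2] = 17 + 19 = 36
  P[3] = 7 + 19 = 26
  P[4] = 27 + 19 = 46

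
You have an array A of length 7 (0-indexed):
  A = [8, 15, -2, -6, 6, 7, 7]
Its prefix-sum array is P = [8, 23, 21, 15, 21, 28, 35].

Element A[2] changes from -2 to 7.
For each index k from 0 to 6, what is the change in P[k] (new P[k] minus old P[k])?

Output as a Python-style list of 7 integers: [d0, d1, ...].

Answer: [0, 0, 9, 9, 9, 9, 9]

Derivation:
Element change: A[2] -2 -> 7, delta = 9
For k < 2: P[k] unchanged, delta_P[k] = 0
For k >= 2: P[k] shifts by exactly 9
Delta array: [0, 0, 9, 9, 9, 9, 9]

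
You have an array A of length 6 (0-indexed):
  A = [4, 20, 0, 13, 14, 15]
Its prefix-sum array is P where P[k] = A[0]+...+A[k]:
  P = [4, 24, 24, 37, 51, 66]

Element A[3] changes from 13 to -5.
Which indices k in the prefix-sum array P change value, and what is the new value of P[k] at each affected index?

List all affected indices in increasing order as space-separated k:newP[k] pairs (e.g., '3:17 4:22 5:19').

Answer: 3:19 4:33 5:48

Derivation:
P[k] = A[0] + ... + A[k]
P[k] includes A[3] iff k >= 3
Affected indices: 3, 4, ..., 5; delta = -18
  P[3]: 37 + -18 = 19
  P[4]: 51 + -18 = 33
  P[5]: 66 + -18 = 48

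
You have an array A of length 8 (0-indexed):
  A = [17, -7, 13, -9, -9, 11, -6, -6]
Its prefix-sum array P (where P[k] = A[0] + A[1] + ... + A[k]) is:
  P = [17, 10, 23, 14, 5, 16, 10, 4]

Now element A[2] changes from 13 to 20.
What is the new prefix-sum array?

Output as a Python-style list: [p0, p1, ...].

Change: A[2] 13 -> 20, delta = 7
P[k] for k < 2: unchanged (A[2] not included)
P[k] for k >= 2: shift by delta = 7
  P[0] = 17 + 0 = 17
  P[1] = 10 + 0 = 10
  P[2] = 23 + 7 = 30
  P[3] = 14 + 7 = 21
  P[4] = 5 + 7 = 12
  P[5] = 16 + 7 = 23
  P[6] = 10 + 7 = 17
  P[7] = 4 + 7 = 11

Answer: [17, 10, 30, 21, 12, 23, 17, 11]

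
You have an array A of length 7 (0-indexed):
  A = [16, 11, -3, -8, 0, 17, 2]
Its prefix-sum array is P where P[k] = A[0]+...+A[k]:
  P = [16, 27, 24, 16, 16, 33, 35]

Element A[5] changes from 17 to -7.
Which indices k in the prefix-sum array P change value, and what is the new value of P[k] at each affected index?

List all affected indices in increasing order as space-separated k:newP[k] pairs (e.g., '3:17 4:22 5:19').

Answer: 5:9 6:11

Derivation:
P[k] = A[0] + ... + A[k]
P[k] includes A[5] iff k >= 5
Affected indices: 5, 6, ..., 6; delta = -24
  P[5]: 33 + -24 = 9
  P[6]: 35 + -24 = 11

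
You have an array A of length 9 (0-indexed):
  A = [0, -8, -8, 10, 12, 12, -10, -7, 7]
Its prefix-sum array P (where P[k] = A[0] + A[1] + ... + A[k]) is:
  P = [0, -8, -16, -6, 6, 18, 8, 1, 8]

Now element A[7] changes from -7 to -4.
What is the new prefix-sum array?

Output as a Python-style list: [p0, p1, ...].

Answer: [0, -8, -16, -6, 6, 18, 8, 4, 11]

Derivation:
Change: A[7] -7 -> -4, delta = 3
P[k] for k < 7: unchanged (A[7] not included)
P[k] for k >= 7: shift by delta = 3
  P[0] = 0 + 0 = 0
  P[1] = -8 + 0 = -8
  P[2] = -16 + 0 = -16
  P[3] = -6 + 0 = -6
  P[4] = 6 + 0 = 6
  P[5] = 18 + 0 = 18
  P[6] = 8 + 0 = 8
  P[7] = 1 + 3 = 4
  P[8] = 8 + 3 = 11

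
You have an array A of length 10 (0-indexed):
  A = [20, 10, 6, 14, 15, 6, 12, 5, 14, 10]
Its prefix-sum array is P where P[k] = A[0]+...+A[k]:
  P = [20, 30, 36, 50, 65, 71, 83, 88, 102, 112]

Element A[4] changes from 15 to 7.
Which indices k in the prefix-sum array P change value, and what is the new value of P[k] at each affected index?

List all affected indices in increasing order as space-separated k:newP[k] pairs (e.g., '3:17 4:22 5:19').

Answer: 4:57 5:63 6:75 7:80 8:94 9:104

Derivation:
P[k] = A[0] + ... + A[k]
P[k] includes A[4] iff k >= 4
Affected indices: 4, 5, ..., 9; delta = -8
  P[4]: 65 + -8 = 57
  P[5]: 71 + -8 = 63
  P[6]: 83 + -8 = 75
  P[7]: 88 + -8 = 80
  P[8]: 102 + -8 = 94
  P[9]: 112 + -8 = 104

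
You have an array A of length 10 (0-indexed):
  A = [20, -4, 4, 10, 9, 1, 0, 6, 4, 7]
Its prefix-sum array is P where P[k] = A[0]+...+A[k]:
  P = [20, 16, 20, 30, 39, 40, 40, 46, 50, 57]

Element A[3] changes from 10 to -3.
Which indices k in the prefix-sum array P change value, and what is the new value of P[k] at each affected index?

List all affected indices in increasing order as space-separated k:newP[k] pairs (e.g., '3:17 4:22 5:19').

P[k] = A[0] + ... + A[k]
P[k] includes A[3] iff k >= 3
Affected indices: 3, 4, ..., 9; delta = -13
  P[3]: 30 + -13 = 17
  P[4]: 39 + -13 = 26
  P[5]: 40 + -13 = 27
  P[6]: 40 + -13 = 27
  P[7]: 46 + -13 = 33
  P[8]: 50 + -13 = 37
  P[9]: 57 + -13 = 44

Answer: 3:17 4:26 5:27 6:27 7:33 8:37 9:44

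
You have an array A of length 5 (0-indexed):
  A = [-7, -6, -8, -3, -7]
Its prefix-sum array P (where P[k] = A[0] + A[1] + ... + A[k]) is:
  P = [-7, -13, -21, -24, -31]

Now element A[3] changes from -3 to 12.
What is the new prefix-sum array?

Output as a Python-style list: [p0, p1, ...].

Answer: [-7, -13, -21, -9, -16]

Derivation:
Change: A[3] -3 -> 12, delta = 15
P[k] for k < 3: unchanged (A[3] not included)
P[k] for k >= 3: shift by delta = 15
  P[0] = -7 + 0 = -7
  P[1] = -13 + 0 = -13
  P[2] = -21 + 0 = -21
  P[3] = -24 + 15 = -9
  P[4] = -31 + 15 = -16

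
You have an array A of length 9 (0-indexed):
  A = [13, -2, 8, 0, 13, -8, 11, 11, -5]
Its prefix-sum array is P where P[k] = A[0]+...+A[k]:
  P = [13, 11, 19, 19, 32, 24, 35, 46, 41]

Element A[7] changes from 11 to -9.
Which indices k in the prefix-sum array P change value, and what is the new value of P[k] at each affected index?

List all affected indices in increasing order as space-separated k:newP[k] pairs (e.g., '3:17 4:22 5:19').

P[k] = A[0] + ... + A[k]
P[k] includes A[7] iff k >= 7
Affected indices: 7, 8, ..., 8; delta = -20
  P[7]: 46 + -20 = 26
  P[8]: 41 + -20 = 21

Answer: 7:26 8:21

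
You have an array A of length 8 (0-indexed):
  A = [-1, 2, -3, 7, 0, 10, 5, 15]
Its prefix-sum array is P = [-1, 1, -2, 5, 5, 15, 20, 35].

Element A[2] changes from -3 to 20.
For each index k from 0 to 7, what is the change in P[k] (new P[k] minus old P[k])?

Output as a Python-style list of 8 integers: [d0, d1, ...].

Element change: A[2] -3 -> 20, delta = 23
For k < 2: P[k] unchanged, delta_P[k] = 0
For k >= 2: P[k] shifts by exactly 23
Delta array: [0, 0, 23, 23, 23, 23, 23, 23]

Answer: [0, 0, 23, 23, 23, 23, 23, 23]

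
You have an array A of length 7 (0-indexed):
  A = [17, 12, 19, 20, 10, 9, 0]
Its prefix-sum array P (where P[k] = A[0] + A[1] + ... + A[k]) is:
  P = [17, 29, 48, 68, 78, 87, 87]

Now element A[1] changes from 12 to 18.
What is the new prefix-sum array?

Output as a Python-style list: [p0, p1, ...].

Answer: [17, 35, 54, 74, 84, 93, 93]

Derivation:
Change: A[1] 12 -> 18, delta = 6
P[k] for k < 1: unchanged (A[1] not included)
P[k] for k >= 1: shift by delta = 6
  P[0] = 17 + 0 = 17
  P[1] = 29 + 6 = 35
  P[2] = 48 + 6 = 54
  P[3] = 68 + 6 = 74
  P[4] = 78 + 6 = 84
  P[5] = 87 + 6 = 93
  P[6] = 87 + 6 = 93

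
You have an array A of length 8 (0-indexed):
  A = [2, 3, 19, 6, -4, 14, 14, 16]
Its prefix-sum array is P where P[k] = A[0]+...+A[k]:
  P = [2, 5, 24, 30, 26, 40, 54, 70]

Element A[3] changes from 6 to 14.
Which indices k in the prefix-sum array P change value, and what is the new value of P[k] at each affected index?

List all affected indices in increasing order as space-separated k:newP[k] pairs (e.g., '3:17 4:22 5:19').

P[k] = A[0] + ... + A[k]
P[k] includes A[3] iff k >= 3
Affected indices: 3, 4, ..., 7; delta = 8
  P[3]: 30 + 8 = 38
  P[4]: 26 + 8 = 34
  P[5]: 40 + 8 = 48
  P[6]: 54 + 8 = 62
  P[7]: 70 + 8 = 78

Answer: 3:38 4:34 5:48 6:62 7:78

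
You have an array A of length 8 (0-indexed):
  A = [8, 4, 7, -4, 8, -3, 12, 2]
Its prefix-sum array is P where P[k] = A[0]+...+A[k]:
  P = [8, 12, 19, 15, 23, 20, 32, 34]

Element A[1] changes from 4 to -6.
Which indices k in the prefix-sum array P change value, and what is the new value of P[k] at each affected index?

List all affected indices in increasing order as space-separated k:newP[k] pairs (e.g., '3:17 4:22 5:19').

P[k] = A[0] + ... + A[k]
P[k] includes A[1] iff k >= 1
Affected indices: 1, 2, ..., 7; delta = -10
  P[1]: 12 + -10 = 2
  P[2]: 19 + -10 = 9
  P[3]: 15 + -10 = 5
  P[4]: 23 + -10 = 13
  P[5]: 20 + -10 = 10
  P[6]: 32 + -10 = 22
  P[7]: 34 + -10 = 24

Answer: 1:2 2:9 3:5 4:13 5:10 6:22 7:24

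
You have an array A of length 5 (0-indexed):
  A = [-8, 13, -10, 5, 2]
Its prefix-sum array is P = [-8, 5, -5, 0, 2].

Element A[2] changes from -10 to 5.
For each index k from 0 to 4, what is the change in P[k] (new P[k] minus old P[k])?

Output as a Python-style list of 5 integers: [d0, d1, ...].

Element change: A[2] -10 -> 5, delta = 15
For k < 2: P[k] unchanged, delta_P[k] = 0
For k >= 2: P[k] shifts by exactly 15
Delta array: [0, 0, 15, 15, 15]

Answer: [0, 0, 15, 15, 15]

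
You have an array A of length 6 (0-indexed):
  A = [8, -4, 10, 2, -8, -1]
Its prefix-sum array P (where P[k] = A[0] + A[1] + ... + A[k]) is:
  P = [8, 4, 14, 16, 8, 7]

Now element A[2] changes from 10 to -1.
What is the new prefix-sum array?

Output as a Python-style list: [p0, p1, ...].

Change: A[2] 10 -> -1, delta = -11
P[k] for k < 2: unchanged (A[2] not included)
P[k] for k >= 2: shift by delta = -11
  P[0] = 8 + 0 = 8
  P[1] = 4 + 0 = 4
  P[2] = 14 + -11 = 3
  P[3] = 16 + -11 = 5
  P[4] = 8 + -11 = -3
  P[5] = 7 + -11 = -4

Answer: [8, 4, 3, 5, -3, -4]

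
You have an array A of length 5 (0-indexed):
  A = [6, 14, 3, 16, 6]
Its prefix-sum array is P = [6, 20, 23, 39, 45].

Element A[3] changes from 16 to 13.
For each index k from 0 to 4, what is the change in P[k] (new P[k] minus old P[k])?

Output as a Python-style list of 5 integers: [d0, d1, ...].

Answer: [0, 0, 0, -3, -3]

Derivation:
Element change: A[3] 16 -> 13, delta = -3
For k < 3: P[k] unchanged, delta_P[k] = 0
For k >= 3: P[k] shifts by exactly -3
Delta array: [0, 0, 0, -3, -3]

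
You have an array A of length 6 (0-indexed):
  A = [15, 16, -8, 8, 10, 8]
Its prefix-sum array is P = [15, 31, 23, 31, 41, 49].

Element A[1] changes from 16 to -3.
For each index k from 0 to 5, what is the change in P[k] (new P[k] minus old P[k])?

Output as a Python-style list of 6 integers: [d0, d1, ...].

Answer: [0, -19, -19, -19, -19, -19]

Derivation:
Element change: A[1] 16 -> -3, delta = -19
For k < 1: P[k] unchanged, delta_P[k] = 0
For k >= 1: P[k] shifts by exactly -19
Delta array: [0, -19, -19, -19, -19, -19]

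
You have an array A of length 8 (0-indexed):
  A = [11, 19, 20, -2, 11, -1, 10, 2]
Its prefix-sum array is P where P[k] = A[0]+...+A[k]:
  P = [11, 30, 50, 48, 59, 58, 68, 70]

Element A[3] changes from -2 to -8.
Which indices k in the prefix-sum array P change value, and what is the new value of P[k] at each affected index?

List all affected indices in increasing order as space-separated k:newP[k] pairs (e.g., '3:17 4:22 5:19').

Answer: 3:42 4:53 5:52 6:62 7:64

Derivation:
P[k] = A[0] + ... + A[k]
P[k] includes A[3] iff k >= 3
Affected indices: 3, 4, ..., 7; delta = -6
  P[3]: 48 + -6 = 42
  P[4]: 59 + -6 = 53
  P[5]: 58 + -6 = 52
  P[6]: 68 + -6 = 62
  P[7]: 70 + -6 = 64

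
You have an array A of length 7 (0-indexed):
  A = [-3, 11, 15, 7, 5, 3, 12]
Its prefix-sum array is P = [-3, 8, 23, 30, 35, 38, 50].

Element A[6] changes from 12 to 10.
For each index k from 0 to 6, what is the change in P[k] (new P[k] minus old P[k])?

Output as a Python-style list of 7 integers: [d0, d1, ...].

Element change: A[6] 12 -> 10, delta = -2
For k < 6: P[k] unchanged, delta_P[k] = 0
For k >= 6: P[k] shifts by exactly -2
Delta array: [0, 0, 0, 0, 0, 0, -2]

Answer: [0, 0, 0, 0, 0, 0, -2]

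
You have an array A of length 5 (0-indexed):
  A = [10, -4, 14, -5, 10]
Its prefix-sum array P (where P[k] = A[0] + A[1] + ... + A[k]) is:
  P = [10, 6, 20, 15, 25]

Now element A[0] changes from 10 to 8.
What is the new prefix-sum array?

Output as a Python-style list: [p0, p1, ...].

Change: A[0] 10 -> 8, delta = -2
P[k] for k < 0: unchanged (A[0] not included)
P[k] for k >= 0: shift by delta = -2
  P[0] = 10 + -2 = 8
  P[1] = 6 + -2 = 4
  P[2] = 20 + -2 = 18
  P[3] = 15 + -2 = 13
  P[4] = 25 + -2 = 23

Answer: [8, 4, 18, 13, 23]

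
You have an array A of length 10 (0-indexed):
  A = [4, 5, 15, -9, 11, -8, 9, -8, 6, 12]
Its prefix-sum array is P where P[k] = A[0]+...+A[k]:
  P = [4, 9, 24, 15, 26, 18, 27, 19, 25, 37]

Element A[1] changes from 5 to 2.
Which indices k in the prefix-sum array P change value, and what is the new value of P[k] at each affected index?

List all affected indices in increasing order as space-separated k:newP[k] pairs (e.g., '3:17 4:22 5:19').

P[k] = A[0] + ... + A[k]
P[k] includes A[1] iff k >= 1
Affected indices: 1, 2, ..., 9; delta = -3
  P[1]: 9 + -3 = 6
  P[2]: 24 + -3 = 21
  P[3]: 15 + -3 = 12
  P[4]: 26 + -3 = 23
  P[5]: 18 + -3 = 15
  P[6]: 27 + -3 = 24
  P[7]: 19 + -3 = 16
  P[8]: 25 + -3 = 22
  P[9]: 37 + -3 = 34

Answer: 1:6 2:21 3:12 4:23 5:15 6:24 7:16 8:22 9:34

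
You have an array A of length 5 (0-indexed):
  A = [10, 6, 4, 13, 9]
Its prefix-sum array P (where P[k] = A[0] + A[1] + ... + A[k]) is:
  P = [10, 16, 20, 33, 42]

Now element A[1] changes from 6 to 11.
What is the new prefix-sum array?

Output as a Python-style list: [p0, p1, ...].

Change: A[1] 6 -> 11, delta = 5
P[k] for k < 1: unchanged (A[1] not included)
P[k] for k >= 1: shift by delta = 5
  P[0] = 10 + 0 = 10
  P[1] = 16 + 5 = 21
  P[2] = 20 + 5 = 25
  P[3] = 33 + 5 = 38
  P[4] = 42 + 5 = 47

Answer: [10, 21, 25, 38, 47]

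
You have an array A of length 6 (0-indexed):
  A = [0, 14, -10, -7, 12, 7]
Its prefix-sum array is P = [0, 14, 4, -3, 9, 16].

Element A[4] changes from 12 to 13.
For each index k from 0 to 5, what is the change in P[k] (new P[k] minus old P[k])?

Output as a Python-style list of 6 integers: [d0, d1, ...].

Answer: [0, 0, 0, 0, 1, 1]

Derivation:
Element change: A[4] 12 -> 13, delta = 1
For k < 4: P[k] unchanged, delta_P[k] = 0
For k >= 4: P[k] shifts by exactly 1
Delta array: [0, 0, 0, 0, 1, 1]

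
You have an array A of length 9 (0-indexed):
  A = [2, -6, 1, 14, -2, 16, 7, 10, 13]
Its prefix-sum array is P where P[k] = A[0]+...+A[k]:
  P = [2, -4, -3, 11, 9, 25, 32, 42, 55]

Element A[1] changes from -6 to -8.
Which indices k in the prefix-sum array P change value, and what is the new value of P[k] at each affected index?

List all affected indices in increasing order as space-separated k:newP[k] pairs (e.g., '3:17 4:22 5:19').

Answer: 1:-6 2:-5 3:9 4:7 5:23 6:30 7:40 8:53

Derivation:
P[k] = A[0] + ... + A[k]
P[k] includes A[1] iff k >= 1
Affected indices: 1, 2, ..., 8; delta = -2
  P[1]: -4 + -2 = -6
  P[2]: -3 + -2 = -5
  P[3]: 11 + -2 = 9
  P[4]: 9 + -2 = 7
  P[5]: 25 + -2 = 23
  P[6]: 32 + -2 = 30
  P[7]: 42 + -2 = 40
  P[8]: 55 + -2 = 53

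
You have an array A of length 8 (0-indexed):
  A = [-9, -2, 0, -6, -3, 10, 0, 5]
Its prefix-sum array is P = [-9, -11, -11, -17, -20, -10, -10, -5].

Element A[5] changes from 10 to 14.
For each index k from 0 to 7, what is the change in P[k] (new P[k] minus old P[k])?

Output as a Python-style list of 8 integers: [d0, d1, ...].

Element change: A[5] 10 -> 14, delta = 4
For k < 5: P[k] unchanged, delta_P[k] = 0
For k >= 5: P[k] shifts by exactly 4
Delta array: [0, 0, 0, 0, 0, 4, 4, 4]

Answer: [0, 0, 0, 0, 0, 4, 4, 4]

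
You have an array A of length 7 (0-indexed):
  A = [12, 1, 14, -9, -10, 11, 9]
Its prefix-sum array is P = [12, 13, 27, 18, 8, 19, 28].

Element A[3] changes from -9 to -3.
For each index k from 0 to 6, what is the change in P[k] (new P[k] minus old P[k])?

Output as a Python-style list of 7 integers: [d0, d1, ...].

Answer: [0, 0, 0, 6, 6, 6, 6]

Derivation:
Element change: A[3] -9 -> -3, delta = 6
For k < 3: P[k] unchanged, delta_P[k] = 0
For k >= 3: P[k] shifts by exactly 6
Delta array: [0, 0, 0, 6, 6, 6, 6]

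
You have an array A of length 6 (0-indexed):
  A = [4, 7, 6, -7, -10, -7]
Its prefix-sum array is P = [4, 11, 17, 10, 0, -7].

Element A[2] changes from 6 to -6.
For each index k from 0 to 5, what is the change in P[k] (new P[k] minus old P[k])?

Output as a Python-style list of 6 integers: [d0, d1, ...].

Answer: [0, 0, -12, -12, -12, -12]

Derivation:
Element change: A[2] 6 -> -6, delta = -12
For k < 2: P[k] unchanged, delta_P[k] = 0
For k >= 2: P[k] shifts by exactly -12
Delta array: [0, 0, -12, -12, -12, -12]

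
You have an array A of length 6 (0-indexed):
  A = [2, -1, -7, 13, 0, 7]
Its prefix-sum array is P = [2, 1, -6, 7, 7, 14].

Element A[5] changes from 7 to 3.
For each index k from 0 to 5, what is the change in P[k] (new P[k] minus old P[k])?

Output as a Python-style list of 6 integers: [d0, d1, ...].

Answer: [0, 0, 0, 0, 0, -4]

Derivation:
Element change: A[5] 7 -> 3, delta = -4
For k < 5: P[k] unchanged, delta_P[k] = 0
For k >= 5: P[k] shifts by exactly -4
Delta array: [0, 0, 0, 0, 0, -4]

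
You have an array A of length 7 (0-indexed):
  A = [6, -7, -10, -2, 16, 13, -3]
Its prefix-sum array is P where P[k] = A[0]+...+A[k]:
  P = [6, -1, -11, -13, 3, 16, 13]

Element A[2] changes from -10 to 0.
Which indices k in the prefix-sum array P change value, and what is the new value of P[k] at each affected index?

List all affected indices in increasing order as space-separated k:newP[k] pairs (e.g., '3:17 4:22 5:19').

Answer: 2:-1 3:-3 4:13 5:26 6:23

Derivation:
P[k] = A[0] + ... + A[k]
P[k] includes A[2] iff k >= 2
Affected indices: 2, 3, ..., 6; delta = 10
  P[2]: -11 + 10 = -1
  P[3]: -13 + 10 = -3
  P[4]: 3 + 10 = 13
  P[5]: 16 + 10 = 26
  P[6]: 13 + 10 = 23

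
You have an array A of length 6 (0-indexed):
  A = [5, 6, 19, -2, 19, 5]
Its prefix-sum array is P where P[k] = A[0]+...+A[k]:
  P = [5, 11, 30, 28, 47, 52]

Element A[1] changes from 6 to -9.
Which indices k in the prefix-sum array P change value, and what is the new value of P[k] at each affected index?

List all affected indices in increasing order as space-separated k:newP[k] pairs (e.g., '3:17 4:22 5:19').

Answer: 1:-4 2:15 3:13 4:32 5:37

Derivation:
P[k] = A[0] + ... + A[k]
P[k] includes A[1] iff k >= 1
Affected indices: 1, 2, ..., 5; delta = -15
  P[1]: 11 + -15 = -4
  P[2]: 30 + -15 = 15
  P[3]: 28 + -15 = 13
  P[4]: 47 + -15 = 32
  P[5]: 52 + -15 = 37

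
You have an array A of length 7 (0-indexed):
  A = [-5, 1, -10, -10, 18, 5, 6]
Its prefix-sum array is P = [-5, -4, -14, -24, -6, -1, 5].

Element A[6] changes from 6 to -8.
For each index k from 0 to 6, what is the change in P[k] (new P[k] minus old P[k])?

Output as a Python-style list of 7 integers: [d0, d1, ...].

Element change: A[6] 6 -> -8, delta = -14
For k < 6: P[k] unchanged, delta_P[k] = 0
For k >= 6: P[k] shifts by exactly -14
Delta array: [0, 0, 0, 0, 0, 0, -14]

Answer: [0, 0, 0, 0, 0, 0, -14]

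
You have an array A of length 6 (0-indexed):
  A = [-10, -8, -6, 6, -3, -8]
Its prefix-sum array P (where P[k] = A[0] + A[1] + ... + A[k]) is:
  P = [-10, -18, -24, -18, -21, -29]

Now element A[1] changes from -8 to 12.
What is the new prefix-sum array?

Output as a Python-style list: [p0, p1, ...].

Answer: [-10, 2, -4, 2, -1, -9]

Derivation:
Change: A[1] -8 -> 12, delta = 20
P[k] for k < 1: unchanged (A[1] not included)
P[k] for k >= 1: shift by delta = 20
  P[0] = -10 + 0 = -10
  P[1] = -18 + 20 = 2
  P[2] = -24 + 20 = -4
  P[3] = -18 + 20 = 2
  P[4] = -21 + 20 = -1
  P[5] = -29 + 20 = -9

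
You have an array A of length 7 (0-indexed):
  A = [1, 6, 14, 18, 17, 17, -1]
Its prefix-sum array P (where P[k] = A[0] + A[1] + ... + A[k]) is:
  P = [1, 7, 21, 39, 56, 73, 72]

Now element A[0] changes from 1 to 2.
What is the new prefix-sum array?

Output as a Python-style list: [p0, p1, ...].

Change: A[0] 1 -> 2, delta = 1
P[k] for k < 0: unchanged (A[0] not included)
P[k] for k >= 0: shift by delta = 1
  P[0] = 1 + 1 = 2
  P[1] = 7 + 1 = 8
  P[2] = 21 + 1 = 22
  P[3] = 39 + 1 = 40
  P[4] = 56 + 1 = 57
  P[5] = 73 + 1 = 74
  P[6] = 72 + 1 = 73

Answer: [2, 8, 22, 40, 57, 74, 73]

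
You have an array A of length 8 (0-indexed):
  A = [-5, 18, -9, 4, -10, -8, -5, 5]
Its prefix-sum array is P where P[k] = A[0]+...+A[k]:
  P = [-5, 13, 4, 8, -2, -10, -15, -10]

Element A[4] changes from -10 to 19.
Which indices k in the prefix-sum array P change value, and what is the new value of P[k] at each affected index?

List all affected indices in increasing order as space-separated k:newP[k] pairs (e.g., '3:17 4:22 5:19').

Answer: 4:27 5:19 6:14 7:19

Derivation:
P[k] = A[0] + ... + A[k]
P[k] includes A[4] iff k >= 4
Affected indices: 4, 5, ..., 7; delta = 29
  P[4]: -2 + 29 = 27
  P[5]: -10 + 29 = 19
  P[6]: -15 + 29 = 14
  P[7]: -10 + 29 = 19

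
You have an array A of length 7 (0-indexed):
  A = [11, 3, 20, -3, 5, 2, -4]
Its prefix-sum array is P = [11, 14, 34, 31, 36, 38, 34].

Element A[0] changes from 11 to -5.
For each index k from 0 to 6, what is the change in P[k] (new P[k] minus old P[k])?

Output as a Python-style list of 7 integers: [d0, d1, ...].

Answer: [-16, -16, -16, -16, -16, -16, -16]

Derivation:
Element change: A[0] 11 -> -5, delta = -16
For k < 0: P[k] unchanged, delta_P[k] = 0
For k >= 0: P[k] shifts by exactly -16
Delta array: [-16, -16, -16, -16, -16, -16, -16]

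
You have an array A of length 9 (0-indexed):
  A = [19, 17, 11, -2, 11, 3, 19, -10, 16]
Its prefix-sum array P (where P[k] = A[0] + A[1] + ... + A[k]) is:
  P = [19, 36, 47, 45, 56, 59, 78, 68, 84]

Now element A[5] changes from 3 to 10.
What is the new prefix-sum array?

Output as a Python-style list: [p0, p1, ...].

Change: A[5] 3 -> 10, delta = 7
P[k] for k < 5: unchanged (A[5] not included)
P[k] for k >= 5: shift by delta = 7
  P[0] = 19 + 0 = 19
  P[1] = 36 + 0 = 36
  P[2] = 47 + 0 = 47
  P[3] = 45 + 0 = 45
  P[4] = 56 + 0 = 56
  P[5] = 59 + 7 = 66
  P[6] = 78 + 7 = 85
  P[7] = 68 + 7 = 75
  P[8] = 84 + 7 = 91

Answer: [19, 36, 47, 45, 56, 66, 85, 75, 91]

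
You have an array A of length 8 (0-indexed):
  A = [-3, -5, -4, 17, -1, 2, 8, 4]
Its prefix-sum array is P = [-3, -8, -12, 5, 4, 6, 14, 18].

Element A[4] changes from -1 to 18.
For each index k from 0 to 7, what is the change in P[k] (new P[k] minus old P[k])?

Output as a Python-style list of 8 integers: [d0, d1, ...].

Answer: [0, 0, 0, 0, 19, 19, 19, 19]

Derivation:
Element change: A[4] -1 -> 18, delta = 19
For k < 4: P[k] unchanged, delta_P[k] = 0
For k >= 4: P[k] shifts by exactly 19
Delta array: [0, 0, 0, 0, 19, 19, 19, 19]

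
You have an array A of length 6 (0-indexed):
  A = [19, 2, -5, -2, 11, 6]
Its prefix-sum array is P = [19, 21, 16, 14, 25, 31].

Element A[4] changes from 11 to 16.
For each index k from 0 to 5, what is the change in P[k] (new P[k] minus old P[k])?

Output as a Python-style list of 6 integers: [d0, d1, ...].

Element change: A[4] 11 -> 16, delta = 5
For k < 4: P[k] unchanged, delta_P[k] = 0
For k >= 4: P[k] shifts by exactly 5
Delta array: [0, 0, 0, 0, 5, 5]

Answer: [0, 0, 0, 0, 5, 5]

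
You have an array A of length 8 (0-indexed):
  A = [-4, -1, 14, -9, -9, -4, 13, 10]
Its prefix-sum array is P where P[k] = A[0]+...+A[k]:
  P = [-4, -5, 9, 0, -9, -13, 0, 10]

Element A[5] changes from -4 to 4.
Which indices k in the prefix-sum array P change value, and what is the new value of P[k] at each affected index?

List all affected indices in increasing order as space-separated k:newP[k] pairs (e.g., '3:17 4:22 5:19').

P[k] = A[0] + ... + A[k]
P[k] includes A[5] iff k >= 5
Affected indices: 5, 6, ..., 7; delta = 8
  P[5]: -13 + 8 = -5
  P[6]: 0 + 8 = 8
  P[7]: 10 + 8 = 18

Answer: 5:-5 6:8 7:18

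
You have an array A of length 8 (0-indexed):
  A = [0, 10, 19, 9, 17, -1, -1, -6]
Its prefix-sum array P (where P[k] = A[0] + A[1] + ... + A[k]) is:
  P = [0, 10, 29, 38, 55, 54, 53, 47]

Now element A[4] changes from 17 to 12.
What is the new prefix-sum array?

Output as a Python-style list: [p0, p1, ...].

Change: A[4] 17 -> 12, delta = -5
P[k] for k < 4: unchanged (A[4] not included)
P[k] for k >= 4: shift by delta = -5
  P[0] = 0 + 0 = 0
  P[1] = 10 + 0 = 10
  P[2] = 29 + 0 = 29
  P[3] = 38 + 0 = 38
  P[4] = 55 + -5 = 50
  P[5] = 54 + -5 = 49
  P[6] = 53 + -5 = 48
  P[7] = 47 + -5 = 42

Answer: [0, 10, 29, 38, 50, 49, 48, 42]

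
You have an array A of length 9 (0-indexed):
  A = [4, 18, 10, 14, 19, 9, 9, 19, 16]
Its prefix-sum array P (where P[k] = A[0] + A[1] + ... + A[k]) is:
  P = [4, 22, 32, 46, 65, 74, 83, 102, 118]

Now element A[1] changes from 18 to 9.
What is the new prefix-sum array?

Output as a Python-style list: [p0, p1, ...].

Answer: [4, 13, 23, 37, 56, 65, 74, 93, 109]

Derivation:
Change: A[1] 18 -> 9, delta = -9
P[k] for k < 1: unchanged (A[1] not included)
P[k] for k >= 1: shift by delta = -9
  P[0] = 4 + 0 = 4
  P[1] = 22 + -9 = 13
  P[2] = 32 + -9 = 23
  P[3] = 46 + -9 = 37
  P[4] = 65 + -9 = 56
  P[5] = 74 + -9 = 65
  P[6] = 83 + -9 = 74
  P[7] = 102 + -9 = 93
  P[8] = 118 + -9 = 109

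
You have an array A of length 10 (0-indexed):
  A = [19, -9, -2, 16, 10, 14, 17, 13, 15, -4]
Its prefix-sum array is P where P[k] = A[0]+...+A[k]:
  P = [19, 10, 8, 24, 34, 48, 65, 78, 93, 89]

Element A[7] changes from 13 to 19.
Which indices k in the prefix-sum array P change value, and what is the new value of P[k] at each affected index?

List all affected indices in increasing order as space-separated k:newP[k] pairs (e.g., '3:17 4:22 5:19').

Answer: 7:84 8:99 9:95

Derivation:
P[k] = A[0] + ... + A[k]
P[k] includes A[7] iff k >= 7
Affected indices: 7, 8, ..., 9; delta = 6
  P[7]: 78 + 6 = 84
  P[8]: 93 + 6 = 99
  P[9]: 89 + 6 = 95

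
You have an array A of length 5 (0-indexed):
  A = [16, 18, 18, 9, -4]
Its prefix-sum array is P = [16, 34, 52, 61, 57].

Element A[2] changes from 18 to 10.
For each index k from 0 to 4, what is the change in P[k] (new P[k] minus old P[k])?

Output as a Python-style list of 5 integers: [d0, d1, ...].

Element change: A[2] 18 -> 10, delta = -8
For k < 2: P[k] unchanged, delta_P[k] = 0
For k >= 2: P[k] shifts by exactly -8
Delta array: [0, 0, -8, -8, -8]

Answer: [0, 0, -8, -8, -8]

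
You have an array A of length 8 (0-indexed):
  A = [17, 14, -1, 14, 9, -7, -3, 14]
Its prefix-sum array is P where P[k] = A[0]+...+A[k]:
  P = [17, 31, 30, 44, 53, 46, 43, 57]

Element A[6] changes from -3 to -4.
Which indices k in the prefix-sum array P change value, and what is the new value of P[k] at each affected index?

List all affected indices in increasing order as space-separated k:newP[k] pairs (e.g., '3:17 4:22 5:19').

P[k] = A[0] + ... + A[k]
P[k] includes A[6] iff k >= 6
Affected indices: 6, 7, ..., 7; delta = -1
  P[6]: 43 + -1 = 42
  P[7]: 57 + -1 = 56

Answer: 6:42 7:56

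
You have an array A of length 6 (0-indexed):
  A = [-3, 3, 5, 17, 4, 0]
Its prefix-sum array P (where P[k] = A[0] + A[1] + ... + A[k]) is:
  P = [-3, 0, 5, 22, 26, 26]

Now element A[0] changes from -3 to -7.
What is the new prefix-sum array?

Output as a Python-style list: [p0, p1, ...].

Change: A[0] -3 -> -7, delta = -4
P[k] for k < 0: unchanged (A[0] not included)
P[k] for k >= 0: shift by delta = -4
  P[0] = -3 + -4 = -7
  P[1] = 0 + -4 = -4
  P[2] = 5 + -4 = 1
  P[3] = 22 + -4 = 18
  P[4] = 26 + -4 = 22
  P[5] = 26 + -4 = 22

Answer: [-7, -4, 1, 18, 22, 22]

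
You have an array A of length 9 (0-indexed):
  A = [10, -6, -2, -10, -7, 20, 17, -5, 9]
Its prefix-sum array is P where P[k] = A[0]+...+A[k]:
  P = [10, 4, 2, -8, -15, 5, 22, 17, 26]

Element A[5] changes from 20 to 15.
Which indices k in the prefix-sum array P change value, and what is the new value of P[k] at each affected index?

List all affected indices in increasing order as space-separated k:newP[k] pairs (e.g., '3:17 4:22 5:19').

P[k] = A[0] + ... + A[k]
P[k] includes A[5] iff k >= 5
Affected indices: 5, 6, ..., 8; delta = -5
  P[5]: 5 + -5 = 0
  P[6]: 22 + -5 = 17
  P[7]: 17 + -5 = 12
  P[8]: 26 + -5 = 21

Answer: 5:0 6:17 7:12 8:21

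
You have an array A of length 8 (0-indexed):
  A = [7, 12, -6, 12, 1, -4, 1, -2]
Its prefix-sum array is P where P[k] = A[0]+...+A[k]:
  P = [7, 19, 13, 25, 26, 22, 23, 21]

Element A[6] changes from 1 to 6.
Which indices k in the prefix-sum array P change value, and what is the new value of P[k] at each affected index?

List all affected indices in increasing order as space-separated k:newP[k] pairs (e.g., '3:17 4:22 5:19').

Answer: 6:28 7:26

Derivation:
P[k] = A[0] + ... + A[k]
P[k] includes A[6] iff k >= 6
Affected indices: 6, 7, ..., 7; delta = 5
  P[6]: 23 + 5 = 28
  P[7]: 21 + 5 = 26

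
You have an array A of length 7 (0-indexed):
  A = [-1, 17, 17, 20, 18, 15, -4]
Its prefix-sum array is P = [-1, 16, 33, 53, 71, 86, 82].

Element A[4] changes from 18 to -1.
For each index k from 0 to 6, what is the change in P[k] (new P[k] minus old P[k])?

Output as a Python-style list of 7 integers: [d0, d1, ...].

Answer: [0, 0, 0, 0, -19, -19, -19]

Derivation:
Element change: A[4] 18 -> -1, delta = -19
For k < 4: P[k] unchanged, delta_P[k] = 0
For k >= 4: P[k] shifts by exactly -19
Delta array: [0, 0, 0, 0, -19, -19, -19]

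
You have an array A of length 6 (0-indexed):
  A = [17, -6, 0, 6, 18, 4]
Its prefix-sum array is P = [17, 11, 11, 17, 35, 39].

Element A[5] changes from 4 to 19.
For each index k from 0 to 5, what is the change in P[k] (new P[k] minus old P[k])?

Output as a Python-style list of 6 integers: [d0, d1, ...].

Element change: A[5] 4 -> 19, delta = 15
For k < 5: P[k] unchanged, delta_P[k] = 0
For k >= 5: P[k] shifts by exactly 15
Delta array: [0, 0, 0, 0, 0, 15]

Answer: [0, 0, 0, 0, 0, 15]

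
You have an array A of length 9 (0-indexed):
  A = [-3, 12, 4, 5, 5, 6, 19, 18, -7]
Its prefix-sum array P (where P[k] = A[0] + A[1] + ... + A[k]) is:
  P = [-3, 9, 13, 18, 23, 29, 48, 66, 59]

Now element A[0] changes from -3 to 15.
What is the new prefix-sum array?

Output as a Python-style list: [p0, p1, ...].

Change: A[0] -3 -> 15, delta = 18
P[k] for k < 0: unchanged (A[0] not included)
P[k] for k >= 0: shift by delta = 18
  P[0] = -3 + 18 = 15
  P[1] = 9 + 18 = 27
  P[2] = 13 + 18 = 31
  P[3] = 18 + 18 = 36
  P[4] = 23 + 18 = 41
  P[5] = 29 + 18 = 47
  P[6] = 48 + 18 = 66
  P[7] = 66 + 18 = 84
  P[8] = 59 + 18 = 77

Answer: [15, 27, 31, 36, 41, 47, 66, 84, 77]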